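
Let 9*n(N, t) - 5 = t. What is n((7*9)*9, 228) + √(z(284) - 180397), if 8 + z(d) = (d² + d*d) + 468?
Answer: 233/9 + 5*I*√745 ≈ 25.889 + 136.47*I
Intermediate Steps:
n(N, t) = 5/9 + t/9
z(d) = 460 + 2*d² (z(d) = -8 + ((d² + d*d) + 468) = -8 + ((d² + d²) + 468) = -8 + (2*d² + 468) = -8 + (468 + 2*d²) = 460 + 2*d²)
n((7*9)*9, 228) + √(z(284) - 180397) = (5/9 + (⅑)*228) + √((460 + 2*284²) - 180397) = (5/9 + 76/3) + √((460 + 2*80656) - 180397) = 233/9 + √((460 + 161312) - 180397) = 233/9 + √(161772 - 180397) = 233/9 + √(-18625) = 233/9 + 5*I*√745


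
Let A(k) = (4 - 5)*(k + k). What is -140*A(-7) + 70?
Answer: -1890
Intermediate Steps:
A(k) = -2*k
-140*A(-7) + 70 = -(-280)*(-7) + 70 = -140*14 + 70 = -1960 + 70 = -1890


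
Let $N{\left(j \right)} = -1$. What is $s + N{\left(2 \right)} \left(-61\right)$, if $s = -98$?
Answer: $-37$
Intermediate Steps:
$s + N{\left(2 \right)} \left(-61\right) = -98 - -61 = -98 + 61 = -37$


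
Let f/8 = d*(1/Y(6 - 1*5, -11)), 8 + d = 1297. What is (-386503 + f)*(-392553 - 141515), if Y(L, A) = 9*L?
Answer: 1852262648620/9 ≈ 2.0581e+11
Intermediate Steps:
d = 1289 (d = -8 + 1297 = 1289)
f = 10312/9 (f = 8*(1289*(1/(9*(6 - 1*5)))) = 8*(1289*(1/(9*(6 - 5)))) = 8*(1289*(1/(9*1))) = 8*(1289*(1/9)) = 8*(1289/9) = 10312/9 ≈ 1145.8)
(-386503 + f)*(-392553 - 141515) = (-386503 + 10312/9)*(-392553 - 141515) = -3468215/9*(-534068) = 1852262648620/9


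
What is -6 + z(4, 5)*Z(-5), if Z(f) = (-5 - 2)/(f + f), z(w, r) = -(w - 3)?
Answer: -67/10 ≈ -6.7000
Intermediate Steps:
z(w, r) = 3 - w (z(w, r) = -(-3 + w) = 3 - w)
Z(f) = -7/(2*f) (Z(f) = -7*1/(2*f) = -7/(2*f))
-6 + z(4, 5)*Z(-5) = -6 + (3 - 1*4)*(-7/2/(-5)) = -6 + (3 - 4)*(-7/2*(-⅕)) = -6 - 1*7/10 = -6 - 7/10 = -67/10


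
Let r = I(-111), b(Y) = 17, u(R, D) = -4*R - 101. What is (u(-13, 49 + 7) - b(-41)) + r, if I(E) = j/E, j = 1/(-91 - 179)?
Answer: -1978019/29970 ≈ -66.000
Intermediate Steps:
u(R, D) = -101 - 4*R
j = -1/270 (j = 1/(-270) = -1/270 ≈ -0.0037037)
I(E) = -1/(270*E)
r = 1/29970 (r = -1/270/(-111) = -1/270*(-1/111) = 1/29970 ≈ 3.3367e-5)
(u(-13, 49 + 7) - b(-41)) + r = ((-101 - 4*(-13)) - 1*17) + 1/29970 = ((-101 + 52) - 17) + 1/29970 = (-49 - 17) + 1/29970 = -66 + 1/29970 = -1978019/29970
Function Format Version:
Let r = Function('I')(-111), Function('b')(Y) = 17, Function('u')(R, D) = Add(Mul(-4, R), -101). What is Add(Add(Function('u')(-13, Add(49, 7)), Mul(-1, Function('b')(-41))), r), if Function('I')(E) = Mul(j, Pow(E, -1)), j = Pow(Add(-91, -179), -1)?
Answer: Rational(-1978019, 29970) ≈ -66.000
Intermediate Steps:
Function('u')(R, D) = Add(-101, Mul(-4, R))
j = Rational(-1, 270) (j = Pow(-270, -1) = Rational(-1, 270) ≈ -0.0037037)
Function('I')(E) = Mul(Rational(-1, 270), Pow(E, -1))
r = Rational(1, 29970) (r = Mul(Rational(-1, 270), Pow(-111, -1)) = Mul(Rational(-1, 270), Rational(-1, 111)) = Rational(1, 29970) ≈ 3.3367e-5)
Add(Add(Function('u')(-13, Add(49, 7)), Mul(-1, Function('b')(-41))), r) = Add(Add(Add(-101, Mul(-4, -13)), Mul(-1, 17)), Rational(1, 29970)) = Add(Add(Add(-101, 52), -17), Rational(1, 29970)) = Add(Add(-49, -17), Rational(1, 29970)) = Add(-66, Rational(1, 29970)) = Rational(-1978019, 29970)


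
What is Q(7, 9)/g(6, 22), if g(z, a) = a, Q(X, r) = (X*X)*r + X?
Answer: 224/11 ≈ 20.364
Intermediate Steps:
Q(X, r) = X + r*X² (Q(X, r) = X²*r + X = r*X² + X = X + r*X²)
Q(7, 9)/g(6, 22) = (7*(1 + 7*9))/22 = (7*(1 + 63))*(1/22) = (7*64)*(1/22) = 448*(1/22) = 224/11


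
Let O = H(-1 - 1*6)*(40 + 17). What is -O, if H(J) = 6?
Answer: -342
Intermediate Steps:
O = 342 (O = 6*(40 + 17) = 6*57 = 342)
-O = -1*342 = -342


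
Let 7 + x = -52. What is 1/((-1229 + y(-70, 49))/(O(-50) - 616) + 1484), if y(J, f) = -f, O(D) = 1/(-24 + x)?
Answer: 5681/8442390 ≈ 0.00067291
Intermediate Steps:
x = -59 (x = -7 - 52 = -59)
O(D) = -1/83 (O(D) = 1/(-24 - 59) = 1/(-83) = -1/83)
1/((-1229 + y(-70, 49))/(O(-50) - 616) + 1484) = 1/((-1229 - 1*49)/(-1/83 - 616) + 1484) = 1/((-1229 - 49)/(-51129/83) + 1484) = 1/(-1278*(-83/51129) + 1484) = 1/(11786/5681 + 1484) = 1/(8442390/5681) = 5681/8442390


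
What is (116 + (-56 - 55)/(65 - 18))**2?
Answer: 28526281/2209 ≈ 12914.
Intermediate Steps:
(116 + (-56 - 55)/(65 - 18))**2 = (116 - 111/47)**2 = (5341/47)**2 = 28526281/2209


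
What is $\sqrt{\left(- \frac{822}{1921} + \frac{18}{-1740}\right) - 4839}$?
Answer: $\frac{i \sqrt{1501916117959770}}{557090} \approx 69.566 i$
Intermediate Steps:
$\sqrt{\left(- \frac{822}{1921} + \frac{18}{-1740}\right) - 4839} = \sqrt{\left(\left(-822\right) \frac{1}{1921} + 18 \left(- \frac{1}{1740}\right)\right) - 4839} = \sqrt{\left(- \frac{822}{1921} - \frac{3}{290}\right) - 4839} = \sqrt{- \frac{244143}{557090} - 4839} = \sqrt{- \frac{2696002653}{557090}} = \frac{i \sqrt{1501916117959770}}{557090}$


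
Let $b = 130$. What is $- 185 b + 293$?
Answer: $-23757$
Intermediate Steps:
$- 185 b + 293 = \left(-185\right) 130 + 293 = -24050 + 293 = -23757$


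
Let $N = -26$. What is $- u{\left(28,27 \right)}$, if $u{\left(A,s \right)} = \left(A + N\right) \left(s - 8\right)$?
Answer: $-38$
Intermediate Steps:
$u{\left(A,s \right)} = \left(-26 + A\right) \left(-8 + s\right)$ ($u{\left(A,s \right)} = \left(A - 26\right) \left(s - 8\right) = \left(-26 + A\right) \left(-8 + s\right)$)
$- u{\left(28,27 \right)} = - (208 - 702 - 224 + 28 \cdot 27) = - (208 - 702 - 224 + 756) = \left(-1\right) 38 = -38$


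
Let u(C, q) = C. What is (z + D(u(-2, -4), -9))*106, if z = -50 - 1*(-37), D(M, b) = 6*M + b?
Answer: -3604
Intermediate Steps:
D(M, b) = b + 6*M
z = -13 (z = -50 + 37 = -13)
(z + D(u(-2, -4), -9))*106 = (-13 + (-9 + 6*(-2)))*106 = (-13 + (-9 - 12))*106 = (-13 - 21)*106 = -34*106 = -3604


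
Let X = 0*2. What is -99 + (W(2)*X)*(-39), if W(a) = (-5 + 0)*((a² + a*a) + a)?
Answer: -99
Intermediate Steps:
X = 0
W(a) = -10*a² - 5*a (W(a) = -5*((a² + a²) + a) = -5*(2*a² + a) = -5*(a + 2*a²) = -10*a² - 5*a)
-99 + (W(2)*X)*(-39) = -99 + (-5*2*(1 + 2*2)*0)*(-39) = -99 + (-5*2*(1 + 4)*0)*(-39) = -99 + (-5*2*5*0)*(-39) = -99 - 50*0*(-39) = -99 + 0*(-39) = -99 + 0 = -99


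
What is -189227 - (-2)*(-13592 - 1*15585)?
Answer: -247581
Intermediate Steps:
-189227 - (-2)*(-13592 - 1*15585) = -189227 - (-2)*(-13592 - 15585) = -189227 - (-2)*(-29177) = -189227 - 1*58354 = -189227 - 58354 = -247581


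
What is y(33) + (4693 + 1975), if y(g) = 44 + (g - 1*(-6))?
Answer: 6751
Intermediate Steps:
y(g) = 50 + g (y(g) = 44 + (g + 6) = 44 + (6 + g) = 50 + g)
y(33) + (4693 + 1975) = (50 + 33) + (4693 + 1975) = 83 + 6668 = 6751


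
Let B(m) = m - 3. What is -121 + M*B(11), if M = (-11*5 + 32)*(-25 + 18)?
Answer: 1167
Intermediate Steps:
B(m) = -3 + m
M = 161 (M = (-55 + 32)*(-7) = -23*(-7) = 161)
-121 + M*B(11) = -121 + 161*(-3 + 11) = -121 + 161*8 = -121 + 1288 = 1167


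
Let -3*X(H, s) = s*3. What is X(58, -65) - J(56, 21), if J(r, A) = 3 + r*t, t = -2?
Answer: 174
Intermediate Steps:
X(H, s) = -s (X(H, s) = -s*3/3 = -s)
J(r, A) = 3 - 2*r (J(r, A) = 3 + r*(-2) = 3 - 2*r)
X(58, -65) - J(56, 21) = -1*(-65) - (3 - 2*56) = 65 - (3 - 112) = 65 - 1*(-109) = 65 + 109 = 174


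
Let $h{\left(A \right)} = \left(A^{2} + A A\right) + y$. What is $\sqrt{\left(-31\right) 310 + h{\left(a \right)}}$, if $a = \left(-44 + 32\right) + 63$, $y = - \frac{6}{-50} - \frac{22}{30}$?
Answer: $\frac{i \sqrt{991938}}{15} \approx 66.397 i$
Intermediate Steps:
$y = - \frac{46}{75}$ ($y = \left(-6\right) \left(- \frac{1}{50}\right) - \frac{11}{15} = \frac{3}{25} - \frac{11}{15} = - \frac{46}{75} \approx -0.61333$)
$a = 51$ ($a = -12 + 63 = 51$)
$h{\left(A \right)} = - \frac{46}{75} + 2 A^{2}$ ($h{\left(A \right)} = \left(A^{2} + A A\right) - \frac{46}{75} = \left(A^{2} + A^{2}\right) - \frac{46}{75} = 2 A^{2} - \frac{46}{75} = - \frac{46}{75} + 2 A^{2}$)
$\sqrt{\left(-31\right) 310 + h{\left(a \right)}} = \sqrt{\left(-31\right) 310 - \left(\frac{46}{75} - 2 \cdot 51^{2}\right)} = \sqrt{-9610 + \left(- \frac{46}{75} + 2 \cdot 2601\right)} = \sqrt{-9610 + \left(- \frac{46}{75} + 5202\right)} = \sqrt{-9610 + \frac{390104}{75}} = \sqrt{- \frac{330646}{75}} = \frac{i \sqrt{991938}}{15}$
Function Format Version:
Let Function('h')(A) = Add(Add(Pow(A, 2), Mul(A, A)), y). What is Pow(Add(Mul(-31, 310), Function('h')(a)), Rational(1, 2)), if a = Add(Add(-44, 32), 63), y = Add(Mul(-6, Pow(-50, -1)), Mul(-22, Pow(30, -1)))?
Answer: Mul(Rational(1, 15), I, Pow(991938, Rational(1, 2))) ≈ Mul(66.397, I)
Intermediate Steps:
y = Rational(-46, 75) (y = Add(Mul(-6, Rational(-1, 50)), Mul(-22, Rational(1, 30))) = Add(Rational(3, 25), Rational(-11, 15)) = Rational(-46, 75) ≈ -0.61333)
a = 51 (a = Add(-12, 63) = 51)
Function('h')(A) = Add(Rational(-46, 75), Mul(2, Pow(A, 2))) (Function('h')(A) = Add(Add(Pow(A, 2), Mul(A, A)), Rational(-46, 75)) = Add(Add(Pow(A, 2), Pow(A, 2)), Rational(-46, 75)) = Add(Mul(2, Pow(A, 2)), Rational(-46, 75)) = Add(Rational(-46, 75), Mul(2, Pow(A, 2))))
Pow(Add(Mul(-31, 310), Function('h')(a)), Rational(1, 2)) = Pow(Add(Mul(-31, 310), Add(Rational(-46, 75), Mul(2, Pow(51, 2)))), Rational(1, 2)) = Pow(Add(-9610, Add(Rational(-46, 75), Mul(2, 2601))), Rational(1, 2)) = Pow(Add(-9610, Add(Rational(-46, 75), 5202)), Rational(1, 2)) = Pow(Add(-9610, Rational(390104, 75)), Rational(1, 2)) = Pow(Rational(-330646, 75), Rational(1, 2)) = Mul(Rational(1, 15), I, Pow(991938, Rational(1, 2)))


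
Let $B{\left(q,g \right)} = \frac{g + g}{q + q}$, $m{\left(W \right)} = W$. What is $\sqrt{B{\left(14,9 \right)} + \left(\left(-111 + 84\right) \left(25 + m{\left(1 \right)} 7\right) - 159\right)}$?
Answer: $\frac{i \sqrt{200382}}{14} \approx 31.974 i$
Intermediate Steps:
$B{\left(q,g \right)} = \frac{g}{q}$ ($B{\left(q,g \right)} = \frac{2 g}{2 q} = 2 g \frac{1}{2 q} = \frac{g}{q}$)
$\sqrt{B{\left(14,9 \right)} + \left(\left(-111 + 84\right) \left(25 + m{\left(1 \right)} 7\right) - 159\right)} = \sqrt{\frac{9}{14} + \left(\left(-111 + 84\right) \left(25 + 1 \cdot 7\right) - 159\right)} = \sqrt{9 \cdot \frac{1}{14} - \left(159 + 27 \left(25 + 7\right)\right)} = \sqrt{\frac{9}{14} - 1023} = \sqrt{- \frac{14313}{14}} = \frac{i \sqrt{200382}}{14}$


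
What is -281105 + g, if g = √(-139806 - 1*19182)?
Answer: -281105 + 2*I*√39747 ≈ -2.8111e+5 + 398.73*I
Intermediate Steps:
g = 2*I*√39747 (g = √(-139806 - 19182) = √(-158988) = 2*I*√39747 ≈ 398.73*I)
-281105 + g = -281105 + 2*I*√39747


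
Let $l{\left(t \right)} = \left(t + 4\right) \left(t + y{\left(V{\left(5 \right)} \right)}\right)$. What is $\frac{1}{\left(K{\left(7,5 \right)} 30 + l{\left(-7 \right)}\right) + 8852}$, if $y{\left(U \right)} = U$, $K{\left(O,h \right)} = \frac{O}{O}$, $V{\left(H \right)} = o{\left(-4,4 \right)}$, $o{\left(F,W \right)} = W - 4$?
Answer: $\frac{1}{8903} \approx 0.00011232$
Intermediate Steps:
$o{\left(F,W \right)} = -4 + W$
$V{\left(H \right)} = 0$ ($V{\left(H \right)} = -4 + 4 = 0$)
$K{\left(O,h \right)} = 1$
$l{\left(t \right)} = t \left(4 + t\right)$ ($l{\left(t \right)} = \left(t + 4\right) \left(t + 0\right) = \left(4 + t\right) t = t \left(4 + t\right)$)
$\frac{1}{\left(K{\left(7,5 \right)} 30 + l{\left(-7 \right)}\right) + 8852} = \frac{1}{\left(1 \cdot 30 - 7 \left(4 - 7\right)\right) + 8852} = \frac{1}{\left(30 - -21\right) + 8852} = \frac{1}{\left(30 + 21\right) + 8852} = \frac{1}{51 + 8852} = \frac{1}{8903}$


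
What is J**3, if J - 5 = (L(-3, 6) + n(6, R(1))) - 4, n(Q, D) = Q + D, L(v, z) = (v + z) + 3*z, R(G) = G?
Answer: 24389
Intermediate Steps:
L(v, z) = v + 4*z
n(Q, D) = D + Q
J = 29 (J = 5 + (((-3 + 4*6) + (1 + 6)) - 4) = 5 + (((-3 + 24) + 7) - 4) = 5 + ((21 + 7) - 4) = 5 + (28 - 4) = 5 + 24 = 29)
J**3 = 29**3 = 24389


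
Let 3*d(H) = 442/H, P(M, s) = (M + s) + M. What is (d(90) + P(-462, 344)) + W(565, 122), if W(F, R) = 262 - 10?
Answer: -44059/135 ≈ -326.36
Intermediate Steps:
W(F, R) = 252
P(M, s) = s + 2*M
d(H) = 442/(3*H) (d(H) = (442/H)/3 = 442/(3*H))
(d(90) + P(-462, 344)) + W(565, 122) = ((442/3)/90 + (344 + 2*(-462))) + 252 = ((442/3)*(1/90) + (344 - 924)) + 252 = (221/135 - 580) + 252 = -78079/135 + 252 = -44059/135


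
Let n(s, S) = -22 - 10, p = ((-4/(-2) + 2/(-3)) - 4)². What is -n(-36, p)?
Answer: 32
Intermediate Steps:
p = 64/9 (p = ((-4*(-½) + 2*(-⅓)) - 4)² = ((2 - ⅔) - 4)² = (4/3 - 4)² = (-8/3)² = 64/9 ≈ 7.1111)
n(s, S) = -32
-n(-36, p) = -1*(-32) = 32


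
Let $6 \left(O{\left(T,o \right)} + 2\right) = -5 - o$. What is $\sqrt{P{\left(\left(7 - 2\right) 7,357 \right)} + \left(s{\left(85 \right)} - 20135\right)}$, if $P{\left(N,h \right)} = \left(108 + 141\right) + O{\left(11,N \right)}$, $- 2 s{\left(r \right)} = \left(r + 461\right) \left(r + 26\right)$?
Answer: $\frac{i \sqrt{451779}}{3} \approx 224.05 i$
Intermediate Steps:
$s{\left(r \right)} = - \frac{\left(26 + r\right) \left(461 + r\right)}{2}$ ($s{\left(r \right)} = - \frac{\left(r + 461\right) \left(r + 26\right)}{2} = - \frac{\left(461 + r\right) \left(26 + r\right)}{2} = - \frac{\left(26 + r\right) \left(461 + r\right)}{2}$)
$O{\left(T,o \right)} = - \frac{17}{6} - \frac{o}{6}$ ($O{\left(T,o \right)} = -2 + \frac{-5 - o}{6} = -2 - \left(\frac{5}{6} + \frac{o}{6}\right) = - \frac{17}{6} - \frac{o}{6}$)
$P{\left(N,h \right)} = \frac{1477}{6} - \frac{N}{6}$ ($P{\left(N,h \right)} = \left(108 + 141\right) - \left(\frac{17}{6} + \frac{N}{6}\right) = 249 - \left(\frac{17}{6} + \frac{N}{6}\right) = \frac{1477}{6} - \frac{N}{6}$)
$\sqrt{P{\left(\left(7 - 2\right) 7,357 \right)} + \left(s{\left(85 \right)} - 20135\right)} = \sqrt{\left(\frac{1477}{6} - \frac{\left(7 - 2\right) 7}{6}\right) - 50438} = \sqrt{\left(\frac{1477}{6} - \frac{5 \cdot 7}{6}\right) - 50438} = \sqrt{\left(\frac{1477}{6} - \frac{35}{6}\right) - 50438} = \sqrt{\frac{721}{3} - 50438} = \sqrt{- \frac{150593}{3}} = \frac{i \sqrt{451779}}{3}$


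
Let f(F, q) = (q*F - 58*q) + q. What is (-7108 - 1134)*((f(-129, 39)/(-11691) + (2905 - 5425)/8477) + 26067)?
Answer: -337973260204138/1573089 ≈ -2.1485e+8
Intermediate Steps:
f(F, q) = -57*q + F*q (f(F, q) = (F*q - 58*q) + q = (-58*q + F*q) + q = -57*q + F*q)
(-7108 - 1134)*((f(-129, 39)/(-11691) + (2905 - 5425)/8477) + 26067) = (-7108 - 1134)*(((39*(-57 - 129))/(-11691) + (2905 - 5425)/8477) + 26067) = -8242*(((39*(-186))*(-1/11691) - 2520*1/8477) + 26067) = -8242*((-7254*(-1/11691) - 360/1211) + 26067) = -8242*((806/1299 - 360/1211) + 26067) = -8242*(508426/1573089 + 26067) = -8242*41006219389/1573089 = -337973260204138/1573089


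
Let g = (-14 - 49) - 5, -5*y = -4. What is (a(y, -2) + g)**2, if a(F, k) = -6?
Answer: 5476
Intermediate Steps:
y = 4/5 (y = -1/5*(-4) = 4/5 ≈ 0.80000)
g = -68 (g = -63 - 5 = -68)
(a(y, -2) + g)**2 = (-6 - 68)**2 = (-74)**2 = 5476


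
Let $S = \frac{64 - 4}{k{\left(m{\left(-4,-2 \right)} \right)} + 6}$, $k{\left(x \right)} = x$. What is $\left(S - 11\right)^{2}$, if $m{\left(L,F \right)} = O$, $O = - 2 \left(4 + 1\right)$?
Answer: $676$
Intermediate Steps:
$O = -10$ ($O = \left(-2\right) 5 = -10$)
$m{\left(L,F \right)} = -10$
$S = -15$ ($S = \frac{64 - 4}{-10 + 6} = \frac{60}{-4} = 60 \left(- \frac{1}{4}\right) = -15$)
$\left(S - 11\right)^{2} = \left(-15 - 11\right)^{2} = \left(-26\right)^{2} = 676$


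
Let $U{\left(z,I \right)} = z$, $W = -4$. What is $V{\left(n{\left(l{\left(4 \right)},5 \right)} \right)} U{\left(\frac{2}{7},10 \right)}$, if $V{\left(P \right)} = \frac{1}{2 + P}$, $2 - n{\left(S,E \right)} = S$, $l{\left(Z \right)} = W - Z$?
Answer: $\frac{1}{42} \approx 0.02381$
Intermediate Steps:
$l{\left(Z \right)} = -4 - Z$
$n{\left(S,E \right)} = 2 - S$
$V{\left(n{\left(l{\left(4 \right)},5 \right)} \right)} U{\left(\frac{2}{7},10 \right)} = \frac{2 \cdot \frac{1}{7}}{2 + \left(2 - \left(-4 - 4\right)\right)} = \frac{1}{2 + \left(2 - -8\right)} \frac{2}{7} = \frac{1}{2 + \left(2 + 8\right)} \frac{2}{7} = \frac{1}{2 + 10} \cdot \frac{2}{7} = \frac{1}{12} \cdot \frac{2}{7} = \frac{1}{42}$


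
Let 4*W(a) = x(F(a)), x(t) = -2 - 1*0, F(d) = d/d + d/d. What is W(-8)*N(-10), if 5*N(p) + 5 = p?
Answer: 3/2 ≈ 1.5000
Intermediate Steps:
N(p) = -1 + p/5
F(d) = 2 (F(d) = 1 + 1 = 2)
x(t) = -2 (x(t) = -2 + 0 = -2)
W(a) = -1/2 (W(a) = (1/4)*(-2) = -1/2)
W(-8)*N(-10) = -(-1 + (1/5)*(-10))/2 = -(-1 - 2)/2 = -1/2*(-3) = 3/2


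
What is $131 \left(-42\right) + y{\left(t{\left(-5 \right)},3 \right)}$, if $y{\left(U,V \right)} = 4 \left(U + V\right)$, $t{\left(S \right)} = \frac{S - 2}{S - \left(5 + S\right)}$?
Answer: $- \frac{27422}{5} \approx -5484.4$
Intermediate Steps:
$t{\left(S \right)} = \frac{2}{5} - \frac{S}{5}$ ($t{\left(S \right)} = \frac{-2 + S}{-5} = \left(-2 + S\right) \left(- \frac{1}{5}\right) = \frac{2}{5} - \frac{S}{5}$)
$y{\left(U,V \right)} = 4 U + 4 V$
$131 \left(-42\right) + y{\left(t{\left(-5 \right)},3 \right)} = 131 \left(-42\right) + \left(4 \left(\frac{2}{5} - -1\right) + 4 \cdot 3\right) = -5502 + \left(4 \left(\frac{2}{5} + 1\right) + 12\right) = -5502 + \left(4 \cdot \frac{7}{5} + 12\right) = -5502 + \left(\frac{28}{5} + 12\right) = -5502 + \frac{88}{5} = - \frac{27422}{5}$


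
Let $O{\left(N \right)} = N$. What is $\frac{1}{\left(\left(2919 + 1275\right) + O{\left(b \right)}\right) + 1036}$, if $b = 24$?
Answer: $\frac{1}{5254} \approx 0.00019033$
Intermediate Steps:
$\frac{1}{\left(\left(2919 + 1275\right) + O{\left(b \right)}\right) + 1036} = \frac{1}{\left(\left(2919 + 1275\right) + 24\right) + 1036} = \frac{1}{\left(4194 + 24\right) + 1036} = \frac{1}{4218 + 1036} = \frac{1}{5254}$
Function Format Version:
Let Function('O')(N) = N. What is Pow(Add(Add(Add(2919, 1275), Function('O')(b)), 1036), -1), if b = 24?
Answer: Rational(1, 5254) ≈ 0.00019033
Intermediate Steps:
Pow(Add(Add(Add(2919, 1275), Function('O')(b)), 1036), -1) = Pow(Add(Add(Add(2919, 1275), 24), 1036), -1) = Pow(Add(Add(4194, 24), 1036), -1) = Pow(Add(4218, 1036), -1) = Pow(5254, -1) = Rational(1, 5254)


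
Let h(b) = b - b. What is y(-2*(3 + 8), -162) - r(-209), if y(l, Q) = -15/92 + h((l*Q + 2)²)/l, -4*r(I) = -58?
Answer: -1349/92 ≈ -14.663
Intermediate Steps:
r(I) = 29/2 (r(I) = -¼*(-58) = 29/2)
h(b) = 0
y(l, Q) = -15/92 (y(l, Q) = -15/92 + 0/l = -15*1/92 + 0 = -15/92 + 0 = -15/92)
y(-2*(3 + 8), -162) - r(-209) = -15/92 - 1*29/2 = -15/92 - 29/2 = -1349/92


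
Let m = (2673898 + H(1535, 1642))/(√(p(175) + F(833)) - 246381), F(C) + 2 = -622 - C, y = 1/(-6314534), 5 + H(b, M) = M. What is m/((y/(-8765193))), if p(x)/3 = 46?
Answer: -3648552832471644607583277/6070359848 - 14808580338872090817*I*√1319/6070359848 ≈ -6.0104e+14 - 8.8597e+10*I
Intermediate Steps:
H(b, M) = -5 + M
y = -1/6314534 ≈ -1.5836e-7
p(x) = 138 (p(x) = 3*46 = 138)
F(C) = -624 - C (F(C) = -2 + (-622 - C) = -624 - C)
m = 2675535/(-246381 + I*√1319) (m = (2673898 + (-5 + 1642))/(√(138 + (-624 - 1*833)) - 246381) = (2673898 + 1637)/(√(138 + (-624 - 833)) - 246381) = 2675535/(√(138 - 1457) - 246381) = 2675535/(√(-1319) - 246381) = 2675535/(I*√1319 - 246381) = 2675535/(-246381 + I*√1319) ≈ -10.859 - 0.0016007*I)
m/((y/(-8765193))) = (-131840197767/12140719696 - 535107*I*√1319/12140719696)/((-1/6314534/(-8765193))) = (-131840197767/12140719696 - 535107*I*√1319/12140719696)/((-1/6314534*(-1/8765193))) = (-131840197767/12140719696 - 535107*I*√1319/12140719696)/(1/55348109215062) = (-131840197767/12140719696 - 535107*I*√1319/12140719696)*55348109215062 = -3648552832471644607583277/6070359848 - 14808580338872090817*I*√1319/6070359848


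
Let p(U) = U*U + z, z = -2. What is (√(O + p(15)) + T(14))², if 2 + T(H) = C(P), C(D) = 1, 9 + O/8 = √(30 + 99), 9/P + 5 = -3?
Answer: (1 - √(151 + 8*√129))² ≈ 211.76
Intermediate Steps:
p(U) = -2 + U² (p(U) = U*U - 2 = U² - 2 = -2 + U²)
P = -9/8 (P = 9/(-5 - 3) = 9/(-8) = 9*(-⅛) = -9/8 ≈ -1.1250)
O = -72 + 8*√129 (O = -72 + 8*√(30 + 99) = -72 + 8*√129 ≈ 18.863)
T(H) = -1 (T(H) = -2 + 1 = -1)
(√(O + p(15)) + T(14))² = (√((-72 + 8*√129) + (-2 + 15²)) - 1)² = (√((-72 + 8*√129) + (-2 + 225)) - 1)² = (√((-72 + 8*√129) + 223) - 1)² = (√(151 + 8*√129) - 1)² = (-1 + √(151 + 8*√129))²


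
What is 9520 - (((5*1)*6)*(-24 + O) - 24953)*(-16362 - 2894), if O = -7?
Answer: -498393528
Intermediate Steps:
9520 - (((5*1)*6)*(-24 + O) - 24953)*(-16362 - 2894) = 9520 - (((5*1)*6)*(-24 - 7) - 24953)*(-16362 - 2894) = 9520 - ((5*6)*(-31) - 24953)*(-19256) = 9520 - (30*(-31) - 24953)*(-19256) = 9520 - (-930 - 24953)*(-19256) = 9520 - (-25883)*(-19256) = 9520 - 1*498403048 = 9520 - 498403048 = -498393528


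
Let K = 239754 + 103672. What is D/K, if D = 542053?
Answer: 542053/343426 ≈ 1.5784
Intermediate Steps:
K = 343426
D/K = 542053/343426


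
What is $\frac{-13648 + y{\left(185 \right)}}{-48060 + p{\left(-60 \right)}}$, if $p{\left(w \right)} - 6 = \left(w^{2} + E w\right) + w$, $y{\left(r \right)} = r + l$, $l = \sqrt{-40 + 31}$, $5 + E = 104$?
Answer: $\frac{13463}{50454} - \frac{i}{16818} \approx 0.26684 - 5.946 \cdot 10^{-5} i$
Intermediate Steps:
$E = 99$ ($E = -5 + 104 = 99$)
$l = 3 i$ ($l = \sqrt{-9} = 3 i \approx 3.0 i$)
$y{\left(r \right)} = r + 3 i$
$p{\left(w \right)} = 6 + w^{2} + 100 w$ ($p{\left(w \right)} = 6 + \left(\left(w^{2} + 99 w\right) + w\right) = 6 + \left(w^{2} + 100 w\right) = 6 + w^{2} + 100 w$)
$\frac{-13648 + y{\left(185 \right)}}{-48060 + p{\left(-60 \right)}} = \frac{-13648 + \left(185 + 3 i\right)}{-48060 + \left(6 + \left(-60\right)^{2} + 100 \left(-60\right)\right)} = \frac{-13463 + 3 i}{-48060 + \left(6 + 3600 - 6000\right)} = \frac{-13463 + 3 i}{-48060 - 2394} = \frac{-13463 + 3 i}{-50454} = \left(-13463 + 3 i\right) \left(- \frac{1}{50454}\right) = \frac{13463}{50454} - \frac{i}{16818}$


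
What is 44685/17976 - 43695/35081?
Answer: 260711055/210205352 ≈ 1.2403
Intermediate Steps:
44685/17976 - 43695/35081 = 44685*(1/17976) - 43695*1/35081 = 14895/5992 - 43695/35081 = 260711055/210205352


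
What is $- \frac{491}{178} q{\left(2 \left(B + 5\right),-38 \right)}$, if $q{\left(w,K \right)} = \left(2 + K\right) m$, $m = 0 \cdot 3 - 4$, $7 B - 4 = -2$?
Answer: $- \frac{35352}{89} \approx -397.21$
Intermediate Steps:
$B = \frac{2}{7}$ ($B = \frac{4}{7} + \frac{1}{7} \left(-2\right) = \frac{4}{7} - \frac{2}{7} = \frac{2}{7} \approx 0.28571$)
$m = -4$ ($m = 0 - 4 = -4$)
$q{\left(w,K \right)} = -8 - 4 K$ ($q{\left(w,K \right)} = \left(2 + K\right) \left(-4\right) = -8 - 4 K$)
$- \frac{491}{178} q{\left(2 \left(B + 5\right),-38 \right)} = - \frac{491}{178} \left(-8 - -152\right) = \left(-491\right) \frac{1}{178} \left(-8 + 152\right) = \left(- \frac{491}{178}\right) 144 = - \frac{35352}{89}$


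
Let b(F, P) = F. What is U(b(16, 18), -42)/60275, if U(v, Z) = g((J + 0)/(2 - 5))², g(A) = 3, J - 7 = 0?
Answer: 9/60275 ≈ 0.00014932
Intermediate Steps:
J = 7 (J = 7 + 0 = 7)
U(v, Z) = 9 (U(v, Z) = 3² = 9)
U(b(16, 18), -42)/60275 = 9/60275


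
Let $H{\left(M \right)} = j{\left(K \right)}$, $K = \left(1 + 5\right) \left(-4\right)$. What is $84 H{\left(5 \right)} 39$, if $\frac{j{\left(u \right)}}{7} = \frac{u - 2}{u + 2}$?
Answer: $\frac{298116}{11} \approx 27101.0$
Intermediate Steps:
$K = -24$ ($K = 6 \left(-4\right) = -24$)
$j{\left(u \right)} = \frac{7 \left(-2 + u\right)}{2 + u}$ ($j{\left(u \right)} = 7 \frac{u - 2}{u + 2} = 7 \frac{-2 + u}{2 + u} = \frac{7 \left(-2 + u\right)}{2 + u}$)
$H{\left(M \right)} = \frac{91}{11}$ ($H{\left(M \right)} = \frac{7 \left(-2 - 24\right)}{2 - 24} = 7 \frac{1}{-22} \left(-26\right) = 7 \left(- \frac{1}{22}\right) \left(-26\right) = \frac{91}{11}$)
$84 H{\left(5 \right)} 39 = 84 \cdot \frac{91}{11} \cdot 39 = \frac{7644}{11} \cdot 39 = \frac{298116}{11}$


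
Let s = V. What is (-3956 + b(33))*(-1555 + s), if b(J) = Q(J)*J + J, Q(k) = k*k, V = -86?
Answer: -52534974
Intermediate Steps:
s = -86
Q(k) = k²
b(J) = J + J³ (b(J) = J²*J + J = J³ + J = J + J³)
(-3956 + b(33))*(-1555 + s) = (-3956 + (33 + 33³))*(-1555 - 86) = (-3956 + (33 + 35937))*(-1641) = (-3956 + 35970)*(-1641) = 32014*(-1641) = -52534974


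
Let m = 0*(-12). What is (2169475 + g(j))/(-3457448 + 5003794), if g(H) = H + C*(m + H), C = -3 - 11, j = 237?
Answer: 1083197/773173 ≈ 1.4010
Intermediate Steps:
C = -14
m = 0
g(H) = -13*H (g(H) = H - 14*(0 + H) = H - 14*H = -13*H)
(2169475 + g(j))/(-3457448 + 5003794) = (2169475 - 13*237)/(-3457448 + 5003794) = (2169475 - 3081)/1546346 = 2166394*(1/1546346) = 1083197/773173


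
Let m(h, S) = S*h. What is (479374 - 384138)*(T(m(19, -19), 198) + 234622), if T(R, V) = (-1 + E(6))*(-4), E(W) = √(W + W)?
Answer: 22344841736 - 761888*√3 ≈ 2.2344e+10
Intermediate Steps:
E(W) = √2*√W (E(W) = √(2*W) = √2*√W)
T(R, V) = 4 - 8*√3 (T(R, V) = (-1 + √2*√6)*(-4) = (-1 + 2*√3)*(-4) = 4 - 8*√3)
(479374 - 384138)*(T(m(19, -19), 198) + 234622) = (479374 - 384138)*((4 - 8*√3) + 234622) = 95236*(234626 - 8*√3) = 22344841736 - 761888*√3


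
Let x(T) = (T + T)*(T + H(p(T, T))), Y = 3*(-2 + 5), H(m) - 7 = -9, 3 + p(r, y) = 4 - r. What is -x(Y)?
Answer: -126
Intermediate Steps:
p(r, y) = 1 - r (p(r, y) = -3 + (4 - r) = 1 - r)
H(m) = -2 (H(m) = 7 - 9 = -2)
Y = 9 (Y = 3*3 = 9)
x(T) = 2*T*(-2 + T) (x(T) = (T + T)*(T - 2) = (2*T)*(-2 + T) = 2*T*(-2 + T))
-x(Y) = -2*9*(-2 + 9) = -2*9*7 = -1*126 = -126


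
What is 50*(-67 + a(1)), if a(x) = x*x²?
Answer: -3300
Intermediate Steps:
a(x) = x³
50*(-67 + a(1)) = 50*(-67 + 1³) = 50*(-67 + 1) = 50*(-66) = -3300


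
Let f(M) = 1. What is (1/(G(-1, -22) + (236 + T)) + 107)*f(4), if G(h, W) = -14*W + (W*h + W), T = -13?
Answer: 56818/531 ≈ 107.00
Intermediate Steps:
G(h, W) = -13*W + W*h (G(h, W) = -14*W + (W + W*h) = -13*W + W*h)
(1/(G(-1, -22) + (236 + T)) + 107)*f(4) = (1/(-22*(-13 - 1) + (236 - 13)) + 107)*1 = (1/(-22*(-14) + 223) + 107)*1 = (1/(308 + 223) + 107)*1 = (1/531 + 107)*1 = (56818/531)*1 = 56818/531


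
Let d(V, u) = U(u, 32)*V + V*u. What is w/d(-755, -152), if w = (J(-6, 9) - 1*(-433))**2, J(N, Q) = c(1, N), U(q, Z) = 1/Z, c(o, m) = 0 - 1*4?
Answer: 1963104/1223855 ≈ 1.6040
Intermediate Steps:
c(o, m) = -4 (c(o, m) = 0 - 4 = -4)
J(N, Q) = -4
d(V, u) = V/32 + V*u
w = 184041 (w = (-4 - 1*(-433))**2 = (-4 + 433)**2 = 429**2 = 184041)
w/d(-755, -152) = 184041/((-755*(1/32 - 152))) = 184041/((-755*(-4863/32))) = 184041/(3671565/32) = 184041*(32/3671565) = 1963104/1223855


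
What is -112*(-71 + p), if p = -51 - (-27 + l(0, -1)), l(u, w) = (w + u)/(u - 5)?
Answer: 53312/5 ≈ 10662.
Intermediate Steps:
l(u, w) = (u + w)/(-5 + u)
p = -121/5 (p = -51 - (-27 + (0 - 1)/(-5 + 0)) = -51 - (-27 - 1/(-5)) = -51 - (-27 - ⅕*(-1)) = -51 - (-27 + ⅕) = -51 - 1*(-134/5) = -51 + 134/5 = -121/5 ≈ -24.200)
-112*(-71 + p) = -112*(-71 - 121/5) = -112*(-476/5) = 53312/5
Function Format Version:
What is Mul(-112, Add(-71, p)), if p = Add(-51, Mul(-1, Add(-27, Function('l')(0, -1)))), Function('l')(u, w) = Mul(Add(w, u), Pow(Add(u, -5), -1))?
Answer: Rational(53312, 5) ≈ 10662.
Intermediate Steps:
Function('l')(u, w) = Mul(Pow(Add(-5, u), -1), Add(u, w)) (Function('l')(u, w) = Mul(Add(u, w), Pow(Add(-5, u), -1)) = Mul(Pow(Add(-5, u), -1), Add(u, w)))
p = Rational(-121, 5) (p = Add(-51, Mul(-1, Add(-27, Mul(Pow(Add(-5, 0), -1), Add(0, -1))))) = Add(-51, Mul(-1, Add(-27, Mul(Pow(-5, -1), -1)))) = Add(-51, Mul(-1, Add(-27, Mul(Rational(-1, 5), -1)))) = Add(-51, Mul(-1, Add(-27, Rational(1, 5)))) = Add(-51, Mul(-1, Rational(-134, 5))) = Add(-51, Rational(134, 5)) = Rational(-121, 5) ≈ -24.200)
Mul(-112, Add(-71, p)) = Mul(-112, Add(-71, Rational(-121, 5))) = Mul(-112, Rational(-476, 5)) = Rational(53312, 5)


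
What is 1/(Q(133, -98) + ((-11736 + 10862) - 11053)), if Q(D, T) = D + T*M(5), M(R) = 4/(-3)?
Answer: -3/34990 ≈ -8.5739e-5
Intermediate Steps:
M(R) = -4/3 (M(R) = 4*(-1/3) = -4/3)
Q(D, T) = D - 4*T/3 (Q(D, T) = D + T*(-4/3) = D - 4*T/3)
1/(Q(133, -98) + ((-11736 + 10862) - 11053)) = 1/((133 - 4/3*(-98)) + ((-11736 + 10862) - 11053)) = 1/((133 + 392/3) + (-874 - 11053)) = 1/(791/3 - 11927) = 1/(-34990/3) = -3/34990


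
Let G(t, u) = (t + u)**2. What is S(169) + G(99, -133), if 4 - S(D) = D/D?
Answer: 1159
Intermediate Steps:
S(D) = 3 (S(D) = 4 - D/D = 4 - 1*1 = 4 - 1 = 3)
S(169) + G(99, -133) = 3 + (99 - 133)**2 = 3 + (-34)**2 = 3 + 1156 = 1159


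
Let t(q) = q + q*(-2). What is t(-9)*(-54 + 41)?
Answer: -117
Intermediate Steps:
t(q) = -q (t(q) = q - 2*q = -q)
t(-9)*(-54 + 41) = (-1*(-9))*(-54 + 41) = 9*(-13) = -117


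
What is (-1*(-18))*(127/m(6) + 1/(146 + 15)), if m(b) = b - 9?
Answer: -122664/161 ≈ -761.89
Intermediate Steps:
m(b) = -9 + b
(-1*(-18))*(127/m(6) + 1/(146 + 15)) = (-1*(-18))*(127/(-9 + 6) + 1/(146 + 15)) = 18*(127/(-3) + 1/161) = 18*(127*(-⅓) + 1/161) = 18*(-127/3 + 1/161) = 18*(-20444/483) = -122664/161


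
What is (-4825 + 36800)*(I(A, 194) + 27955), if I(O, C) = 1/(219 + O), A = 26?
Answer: 43799201520/49 ≈ 8.9386e+8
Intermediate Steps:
(-4825 + 36800)*(I(A, 194) + 27955) = (-4825 + 36800)*(1/(219 + 26) + 27955) = 31975*(1/245 + 27955) = 31975*(6848976/245) = 43799201520/49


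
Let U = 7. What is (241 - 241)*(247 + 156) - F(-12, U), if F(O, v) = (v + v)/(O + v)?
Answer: 14/5 ≈ 2.8000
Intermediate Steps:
F(O, v) = 2*v/(O + v) (F(O, v) = (2*v)/(O + v) = 2*v/(O + v))
(241 - 241)*(247 + 156) - F(-12, U) = (241 - 241)*(247 + 156) - 2*7/(-12 + 7) = 0*403 - 2*7/(-5) = 0 - 2*7*(-1)/5 = 0 - 1*(-14/5) = 0 + 14/5 = 14/5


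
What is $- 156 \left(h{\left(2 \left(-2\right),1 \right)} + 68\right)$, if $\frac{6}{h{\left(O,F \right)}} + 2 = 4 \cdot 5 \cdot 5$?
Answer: $- \frac{520260}{49} \approx -10618.0$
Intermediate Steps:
$h{\left(O,F \right)} = \frac{3}{49}$ ($h{\left(O,F \right)} = \frac{6}{-2 + 4 \cdot 5 \cdot 5} = \frac{6}{-2 + 20 \cdot 5} = \frac{6}{-2 + 100} = \frac{6}{98} = 6 \cdot \frac{1}{98} = \frac{3}{49}$)
$- 156 \left(h{\left(2 \left(-2\right),1 \right)} + 68\right) = - 156 \left(\frac{3}{49} + 68\right) = \left(-156\right) \frac{3335}{49} = - \frac{520260}{49}$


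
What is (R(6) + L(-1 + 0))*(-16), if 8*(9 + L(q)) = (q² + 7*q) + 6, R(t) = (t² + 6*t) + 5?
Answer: -1088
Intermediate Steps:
R(t) = 5 + t² + 6*t
L(q) = -33/4 + q²/8 + 7*q/8 (L(q) = -9 + ((q² + 7*q) + 6)/8 = -9 + (6 + q² + 7*q)/8 = -9 + (¾ + q²/8 + 7*q/8) = -33/4 + q²/8 + 7*q/8)
(R(6) + L(-1 + 0))*(-16) = ((5 + 6² + 6*6) + (-33/4 + (-1 + 0)²/8 + 7*(-1 + 0)/8))*(-16) = ((5 + 36 + 36) + (-33/4 + (⅛)*(-1)² + (7/8)*(-1)))*(-16) = (77 + (-33/4 + (⅛)*1 - 7/8))*(-16) = (77 + (-33/4 + ⅛ - 7/8))*(-16) = (77 - 9)*(-16) = 68*(-16) = -1088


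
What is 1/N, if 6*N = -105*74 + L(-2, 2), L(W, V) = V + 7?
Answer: -2/2587 ≈ -0.00077310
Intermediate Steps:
L(W, V) = 7 + V
N = -2587/2 (N = (-105*74 + (7 + 2))/6 = (-7770 + 9)/6 = (⅙)*(-7761) = -2587/2 ≈ -1293.5)
1/N = 1/(-2587/2) = -2/2587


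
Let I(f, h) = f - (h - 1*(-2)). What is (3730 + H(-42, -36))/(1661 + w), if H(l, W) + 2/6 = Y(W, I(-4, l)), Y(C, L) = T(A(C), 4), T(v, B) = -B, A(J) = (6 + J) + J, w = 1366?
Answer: 11177/9081 ≈ 1.2308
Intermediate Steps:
A(J) = 6 + 2*J
I(f, h) = -2 + f - h (I(f, h) = f - (h + 2) = f - (2 + h) = f + (-2 - h) = -2 + f - h)
Y(C, L) = -4 (Y(C, L) = -1*4 = -4)
H(l, W) = -13/3 (H(l, W) = -1/3 - 4 = -13/3)
(3730 + H(-42, -36))/(1661 + w) = (3730 - 13/3)/(1661 + 1366) = (11177/3)/3027 = (11177/3)*(1/3027) = 11177/9081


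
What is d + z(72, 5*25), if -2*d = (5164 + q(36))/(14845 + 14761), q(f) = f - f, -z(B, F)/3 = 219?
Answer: -9726862/14803 ≈ -657.09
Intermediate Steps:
z(B, F) = -657 (z(B, F) = -3*219 = -657)
q(f) = 0
d = -1291/14803 (d = -(5164 + 0)/(2*(14845 + 14761)) = -2582/29606 = -½*2582/14803 = -1291/14803 ≈ -0.087212)
d + z(72, 5*25) = -1291/14803 - 657 = -9726862/14803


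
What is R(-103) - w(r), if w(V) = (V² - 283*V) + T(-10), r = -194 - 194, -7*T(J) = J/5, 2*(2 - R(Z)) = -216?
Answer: -1821668/7 ≈ -2.6024e+5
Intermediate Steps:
R(Z) = 110 (R(Z) = 2 - ½*(-216) = 2 + 108 = 110)
T(J) = -J/35 (T(J) = -J/(7*5) = -J/35)
r = -388
w(V) = 2/7 + V² - 283*V (w(V) = (V² - 283*V) - 1/35*(-10) = (V² - 283*V) + 2/7 = 2/7 + V² - 283*V)
R(-103) - w(r) = 110 - (2/7 + (-388)² - 283*(-388)) = 110 - (2/7 + 150544 + 109804) = 110 - 1*1822438/7 = 110 - 1822438/7 = -1821668/7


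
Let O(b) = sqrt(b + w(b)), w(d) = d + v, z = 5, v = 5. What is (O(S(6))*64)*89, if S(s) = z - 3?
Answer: 17088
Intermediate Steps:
S(s) = 2 (S(s) = 5 - 3 = 2)
w(d) = 5 + d (w(d) = d + 5 = 5 + d)
O(b) = sqrt(5 + 2*b) (O(b) = sqrt(b + (5 + b)) = sqrt(5 + 2*b))
(O(S(6))*64)*89 = (sqrt(5 + 2*2)*64)*89 = (sqrt(5 + 4)*64)*89 = (sqrt(9)*64)*89 = (3*64)*89 = 192*89 = 17088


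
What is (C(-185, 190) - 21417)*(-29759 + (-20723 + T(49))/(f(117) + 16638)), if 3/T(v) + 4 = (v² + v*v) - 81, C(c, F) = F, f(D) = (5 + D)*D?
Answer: 23027655638937487/36452976 ≈ 6.3171e+8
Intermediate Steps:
f(D) = D*(5 + D)
T(v) = 3/(-85 + 2*v²) (T(v) = 3/(-4 + ((v² + v*v) - 81)) = 3/(-4 + ((v² + v²) - 81)) = 3/(-4 + (2*v² - 81)) = 3/(-4 + (-81 + 2*v²)) = 3/(-85 + 2*v²))
(C(-185, 190) - 21417)*(-29759 + (-20723 + T(49))/(f(117) + 16638)) = (190 - 21417)*(-29759 + (-20723 + 3/(-85 + 2*49²))/(117*(5 + 117) + 16638)) = -21227*(-29759 + (-20723 + 3/(-85 + 2*2401))/(117*122 + 16638)) = -21227*(-29759 + (-20723 + 3/(-85 + 4802))/(14274 + 16638)) = -21227*(-29759 + (-20723 + 3/4717)/30912) = -21227*(-29759 + (-20723 + 3*(1/4717))*(1/30912)) = -21227*(-29759 + (-20723 + 3/4717)*(1/30912)) = -21227*(-29759 - 97750388/4717*1/30912) = -21227*(-29759 - 24437597/36452976) = -21227*(-1084828550381/36452976) = 23027655638937487/36452976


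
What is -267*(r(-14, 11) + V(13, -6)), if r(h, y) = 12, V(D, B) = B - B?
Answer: -3204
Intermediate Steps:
V(D, B) = 0
-267*(r(-14, 11) + V(13, -6)) = -267*(12 + 0) = -267*12 = -3204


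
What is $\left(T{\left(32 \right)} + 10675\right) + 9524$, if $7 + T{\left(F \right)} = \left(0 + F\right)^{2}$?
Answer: $21216$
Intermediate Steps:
$T{\left(F \right)} = -7 + F^{2}$ ($T{\left(F \right)} = -7 + \left(0 + F\right)^{2} = -7 + F^{2}$)
$\left(T{\left(32 \right)} + 10675\right) + 9524 = \left(\left(-7 + 32^{2}\right) + 10675\right) + 9524 = \left(\left(-7 + 1024\right) + 10675\right) + 9524 = \left(1017 + 10675\right) + 9524 = 11692 + 9524 = 21216$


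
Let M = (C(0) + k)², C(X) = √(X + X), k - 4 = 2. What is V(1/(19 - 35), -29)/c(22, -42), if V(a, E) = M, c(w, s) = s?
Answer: -6/7 ≈ -0.85714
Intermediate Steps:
k = 6 (k = 4 + 2 = 6)
C(X) = √2*√X (C(X) = √(2*X) = √2*√X)
M = 36 (M = (√2*√0 + 6)² = (√2*0 + 6)² = (0 + 6)² = 6² = 36)
V(a, E) = 36
V(1/(19 - 35), -29)/c(22, -42) = 36/(-42) = 36*(-1/42) = -6/7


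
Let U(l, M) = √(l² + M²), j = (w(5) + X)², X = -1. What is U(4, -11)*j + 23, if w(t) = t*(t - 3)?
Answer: 23 + 81*√137 ≈ 971.08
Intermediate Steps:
w(t) = t*(-3 + t)
j = 81 (j = (5*(-3 + 5) - 1)² = (5*2 - 1)² = (10 - 1)² = 9² = 81)
U(l, M) = √(M² + l²)
U(4, -11)*j + 23 = √((-11)² + 4²)*81 + 23 = √(121 + 16)*81 + 23 = √137*81 + 23 = 81*√137 + 23 = 23 + 81*√137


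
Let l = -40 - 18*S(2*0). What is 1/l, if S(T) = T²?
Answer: -1/40 ≈ -0.025000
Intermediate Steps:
l = -40 (l = -40 - 18*(2*0)² = -40 - 18*0² = -40 - 18*0 = -40 + 0 = -40)
1/l = 1/(-40) = -1/40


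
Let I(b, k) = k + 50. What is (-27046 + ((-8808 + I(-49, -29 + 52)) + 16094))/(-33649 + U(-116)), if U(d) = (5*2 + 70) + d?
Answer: 19687/33685 ≈ 0.58444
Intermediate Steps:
I(b, k) = 50 + k
U(d) = 80 + d (U(d) = (10 + 70) + d = 80 + d)
(-27046 + ((-8808 + I(-49, -29 + 52)) + 16094))/(-33649 + U(-116)) = (-27046 + ((-8808 + (50 + (-29 + 52))) + 16094))/(-33649 + (80 - 116)) = (-27046 + ((-8808 + (50 + 23)) + 16094))/(-33649 - 36) = (-27046 + ((-8808 + 73) + 16094))/(-33685) = (-27046 + (-8735 + 16094))*(-1/33685) = (-27046 + 7359)*(-1/33685) = -19687*(-1/33685) = 19687/33685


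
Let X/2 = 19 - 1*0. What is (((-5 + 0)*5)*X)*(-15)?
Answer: 14250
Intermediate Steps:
X = 38 (X = 2*(19 - 1*0) = 2*(19 + 0) = 2*19 = 38)
(((-5 + 0)*5)*X)*(-15) = (((-5 + 0)*5)*38)*(-15) = (-5*5*38)*(-15) = -25*38*(-15) = -950*(-15) = 14250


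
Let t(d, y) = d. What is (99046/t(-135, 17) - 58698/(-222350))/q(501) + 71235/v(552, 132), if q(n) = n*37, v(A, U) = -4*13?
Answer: -3963841896271499/2893434768900 ≈ -1369.9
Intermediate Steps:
v(A, U) = -52
q(n) = 37*n
(99046/t(-135, 17) - 58698/(-222350))/q(501) + 71235/v(552, 132) = (99046/(-135) - 58698/(-222350))/((37*501)) + 71235/(-52) = (99046*(-1/135) - 58698*(-1/222350))/18537 + 71235*(-1/52) = (-99046/135 + 29349/111175)*(1/18537) - 71235/52 = -2201495387/3001725*1/18537 - 71235/52 = -2201495387/55642976325 - 71235/52 = -3963841896271499/2893434768900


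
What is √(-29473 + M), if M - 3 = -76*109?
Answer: I*√37754 ≈ 194.3*I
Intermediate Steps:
M = -8281 (M = 3 - 76*109 = 3 - 8284 = -8281)
√(-29473 + M) = √(-29473 - 8281) = √(-37754) = I*√37754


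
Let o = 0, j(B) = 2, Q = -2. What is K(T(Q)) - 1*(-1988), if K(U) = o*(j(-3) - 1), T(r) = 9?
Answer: 1988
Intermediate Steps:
K(U) = 0 (K(U) = 0*(2 - 1) = 0*1 = 0)
K(T(Q)) - 1*(-1988) = 0 - 1*(-1988) = 0 + 1988 = 1988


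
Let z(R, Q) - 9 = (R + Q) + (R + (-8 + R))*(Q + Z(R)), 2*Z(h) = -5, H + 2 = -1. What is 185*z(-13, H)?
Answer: 33300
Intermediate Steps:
H = -3 (H = -2 - 1 = -3)
Z(h) = -5/2 (Z(h) = (½)*(-5) = -5/2)
z(R, Q) = 9 + Q + R + (-8 + 2*R)*(-5/2 + Q) (z(R, Q) = 9 + ((R + Q) + (R + (-8 + R))*(Q - 5/2)) = 9 + ((Q + R) + (-8 + 2*R)*(-5/2 + Q)) = 9 + (Q + R + (-8 + 2*R)*(-5/2 + Q)) = 9 + Q + R + (-8 + 2*R)*(-5/2 + Q))
185*z(-13, H) = 185*(29 - 7*(-3) - 4*(-13) + 2*(-3)*(-13)) = 185*(29 + 21 + 52 + 78) = 185*180 = 33300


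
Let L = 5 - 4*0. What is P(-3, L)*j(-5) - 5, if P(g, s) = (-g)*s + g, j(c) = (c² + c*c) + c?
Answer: 535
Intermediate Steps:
j(c) = c + 2*c² (j(c) = (c² + c²) + c = 2*c² + c = c + 2*c²)
L = 5 (L = 5 + 0 = 5)
P(g, s) = g - g*s (P(g, s) = -g*s + g = g - g*s)
P(-3, L)*j(-5) - 5 = (-3*(1 - 1*5))*(-5*(1 + 2*(-5))) - 5 = (-3*(1 - 5))*(-5*(1 - 10)) - 5 = (-3*(-4))*(-5*(-9)) - 5 = 12*45 - 5 = 540 - 5 = 535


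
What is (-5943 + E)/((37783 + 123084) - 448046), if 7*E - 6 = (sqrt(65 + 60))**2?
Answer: 41470/2010253 ≈ 0.020629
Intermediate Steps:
E = 131/7 (E = 6/7 + (sqrt(65 + 60))**2/7 = 6/7 + (sqrt(125))**2/7 = 6/7 + (5*sqrt(5))**2/7 = 6/7 + (1/7)*125 = 6/7 + 125/7 = 131/7 ≈ 18.714)
(-5943 + E)/((37783 + 123084) - 448046) = (-5943 + 131/7)/((37783 + 123084) - 448046) = -41470/(7*(160867 - 448046)) = -41470/7/(-287179) = -41470/7*(-1/287179) = 41470/2010253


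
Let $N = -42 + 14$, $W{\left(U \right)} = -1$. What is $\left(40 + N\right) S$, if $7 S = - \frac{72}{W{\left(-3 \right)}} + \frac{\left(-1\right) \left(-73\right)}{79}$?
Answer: $\frac{9876}{79} \approx 125.01$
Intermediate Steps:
$S = \frac{823}{79}$ ($S = \frac{- \frac{72}{-1} + \frac{\left(-1\right) \left(-73\right)}{79}}{7} = \frac{\left(-72\right) \left(-1\right) + 73 \cdot \frac{1}{79}}{7} = \frac{72 + \frac{73}{79}}{7} = \frac{1}{7} \cdot \frac{5761}{79} = \frac{823}{79} \approx 10.418$)
$N = -28$
$\left(40 + N\right) S = \left(40 - 28\right) \frac{823}{79} = 12 \cdot \frac{823}{79} = \frac{9876}{79}$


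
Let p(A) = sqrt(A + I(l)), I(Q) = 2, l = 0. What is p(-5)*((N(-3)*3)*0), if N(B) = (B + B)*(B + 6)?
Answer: 0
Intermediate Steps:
N(B) = 2*B*(6 + B) (N(B) = (2*B)*(6 + B) = 2*B*(6 + B))
p(A) = sqrt(2 + A) (p(A) = sqrt(A + 2) = sqrt(2 + A))
p(-5)*((N(-3)*3)*0) = sqrt(2 - 5)*(((2*(-3)*(6 - 3))*3)*0) = sqrt(-3)*(((2*(-3)*3)*3)*0) = (I*sqrt(3))*(-18*3*0) = (I*sqrt(3))*(-54*0) = (I*sqrt(3))*0 = 0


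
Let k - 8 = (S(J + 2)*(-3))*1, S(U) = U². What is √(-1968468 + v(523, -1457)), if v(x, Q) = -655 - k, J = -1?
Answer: 6*I*√54698 ≈ 1403.3*I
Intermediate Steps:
k = 5 (k = 8 + ((-1 + 2)²*(-3))*1 = 8 + (1²*(-3))*1 = 8 + (1*(-3))*1 = 8 - 3*1 = 8 - 3 = 5)
v(x, Q) = -660 (v(x, Q) = -655 - 1*5 = -655 - 5 = -660)
√(-1968468 + v(523, -1457)) = √(-1968468 - 660) = √(-1969128) = 6*I*√54698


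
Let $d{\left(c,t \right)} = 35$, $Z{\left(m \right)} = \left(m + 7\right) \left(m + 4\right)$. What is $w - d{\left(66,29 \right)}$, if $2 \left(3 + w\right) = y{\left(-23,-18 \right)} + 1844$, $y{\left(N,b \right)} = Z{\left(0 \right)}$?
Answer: $898$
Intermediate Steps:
$Z{\left(m \right)} = \left(4 + m\right) \left(7 + m\right)$ ($Z{\left(m \right)} = \left(7 + m\right) \left(4 + m\right) = \left(4 + m\right) \left(7 + m\right)$)
$y{\left(N,b \right)} = 28$ ($y{\left(N,b \right)} = 28 + 0^{2} + 11 \cdot 0 = 28 + 0 + 0 = 28$)
$w = 933$ ($w = -3 + \frac{28 + 1844}{2} = -3 + \frac{1}{2} \cdot 1872 = -3 + 936 = 933$)
$w - d{\left(66,29 \right)} = 933 - 35 = 898$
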